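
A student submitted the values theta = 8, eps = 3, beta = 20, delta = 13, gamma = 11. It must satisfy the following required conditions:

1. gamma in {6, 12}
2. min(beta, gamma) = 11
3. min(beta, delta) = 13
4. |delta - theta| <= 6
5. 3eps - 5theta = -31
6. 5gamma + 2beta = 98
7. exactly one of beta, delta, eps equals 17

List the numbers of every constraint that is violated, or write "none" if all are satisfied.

1. gamma = 11 is not in {6, 12} — does not hold.
2. min(20, 11) = 11 — holds.
3. min(20, 13) = 13 — holds.
4. |13 - 8| = 5; 5 ≤ 6 — holds.
5. 3eps - 5theta = 3(3) - 5(8) = -31 — holds.
6. 5gamma + 2beta = 5(11) + 2(20) = 95, not 98 — does not hold.
7. beta=20, delta=13, eps=3; 0 of them equal 17, not exactly one — does not hold.

No — constraints 1, 6, and 7 are not satisfied.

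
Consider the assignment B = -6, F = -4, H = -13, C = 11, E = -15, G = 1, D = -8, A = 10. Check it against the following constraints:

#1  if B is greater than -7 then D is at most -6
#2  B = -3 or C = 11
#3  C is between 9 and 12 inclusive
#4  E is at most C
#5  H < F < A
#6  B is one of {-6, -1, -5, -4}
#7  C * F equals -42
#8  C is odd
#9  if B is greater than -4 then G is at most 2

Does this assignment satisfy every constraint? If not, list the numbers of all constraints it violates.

#1 B = -6 > -7, so we need D ≤ -6; D = -8 ≤ -6 — OK.
#2 B = -6 ≠ -3, but C = 11 = 11 (second disjunct) — OK.
#3 C = 11 lies in [9, 12] — OK.
#4 E = -15, C = 11; -15 ≤ 11 — OK.
#5 values -13 < -4 < 10 — OK.
#6 B = -6 is in {-6, -1, -5, -4} — OK.
#7 C * F = 11 * (-4) = -44, not -42 — violated.
#8 C = 11 is odd — OK.
#9 B = -6, not > -4; antecedent false, conditional vacuously true — OK.

No — constraint 7 is not satisfied.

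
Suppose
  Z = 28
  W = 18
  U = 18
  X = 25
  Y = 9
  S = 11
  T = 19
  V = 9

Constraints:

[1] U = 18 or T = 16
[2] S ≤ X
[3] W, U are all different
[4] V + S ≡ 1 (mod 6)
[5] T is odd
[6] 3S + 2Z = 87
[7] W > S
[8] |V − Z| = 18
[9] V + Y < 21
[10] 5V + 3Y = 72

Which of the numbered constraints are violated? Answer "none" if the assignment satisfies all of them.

[1] U = 18 = 18 (first disjunct) — OK.
[2] S = 11, X = 25; 11 ≤ 25 — OK.
[3] W = U = 18, not all different — violated.
[4] V + S = 20; 20 mod 6 = 2, not 1 — violated.
[5] T = 19 is odd — OK.
[6] 3S + 2Z = 3(11) + 2(28) = 89, not 87 — violated.
[7] W = 18, S = 11; 18 > 11 — OK.
[8] |9 − 28| = 19, not 18 — violated.
[9] V + Y = 9 + 9 = 18; 18 < 21 — OK.
[10] 5V + 3Y = 5(9) + 3(9) = 72 — OK.

Violated: 3, 4, 6, 8.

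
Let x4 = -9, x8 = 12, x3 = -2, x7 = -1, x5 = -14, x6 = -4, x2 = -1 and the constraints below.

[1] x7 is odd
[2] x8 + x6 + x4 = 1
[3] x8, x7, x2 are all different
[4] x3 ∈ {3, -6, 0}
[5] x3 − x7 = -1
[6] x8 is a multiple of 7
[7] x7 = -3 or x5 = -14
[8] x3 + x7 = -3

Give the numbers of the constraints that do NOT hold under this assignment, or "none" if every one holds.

Constraints 2, 3, 4, 6 do not hold.

[1] x7 = -1 is odd — satisfied.
[2] x8 + x6 + x4 = 12 + (-4) + (-9) = -1, not 1 — violated.
[3] x7 = x2 = -1, not all different — violated.
[4] x3 = -2 is not in {3, -6, 0} — violated.
[5] x3 − x7 = -2 − (-1) = -1 — satisfied.
[6] 12 = 7×1 + 5, so 7 does not divide 12 — violated.
[7] x7 = -1 ≠ -3, but x5 = -14 = -14 (second disjunct) — satisfied.
[8] x3 + x7 = -2 + (-1) = -3 — satisfied.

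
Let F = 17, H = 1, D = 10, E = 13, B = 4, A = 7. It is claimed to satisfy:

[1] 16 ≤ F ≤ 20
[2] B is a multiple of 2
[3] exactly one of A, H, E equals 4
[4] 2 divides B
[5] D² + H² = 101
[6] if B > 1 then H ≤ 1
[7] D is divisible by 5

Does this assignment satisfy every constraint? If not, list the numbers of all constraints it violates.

[1] F = 17 lies in [16, 20]  true
[2] 4 / 2 = 2, so 2 divides 4  true
[3] A=7, H=1, E=13; 0 of them equal 4, not exactly one  false
[4] 4 / 2 = 2, so 2 divides 4  true
[5] D² + H² = 10² + 1² = 100 + 1 = 101  true
[6] B = 4 > 1, so we need H ≤ 1; H = 1 ≤ 1  true
[7] 10 / 5 = 2, so 5 divides 10  true

Violated: 3.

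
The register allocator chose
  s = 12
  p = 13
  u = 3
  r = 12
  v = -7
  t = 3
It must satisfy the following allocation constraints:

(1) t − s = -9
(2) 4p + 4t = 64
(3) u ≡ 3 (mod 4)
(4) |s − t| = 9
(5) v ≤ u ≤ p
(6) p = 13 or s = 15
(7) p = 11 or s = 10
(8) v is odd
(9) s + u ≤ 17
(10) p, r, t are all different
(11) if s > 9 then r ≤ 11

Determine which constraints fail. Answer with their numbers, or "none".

(1) t − s = 3 − 12 = -9 — OK.
(2) 4p + 4t = 4(13) + 4(3) = 64 — OK.
(3) 3 mod 4 = 3 — OK.
(4) |12 − 3| = 9 — OK.
(5) values -7 ≤ 3 ≤ 13 — OK.
(6) p = 13 = 13 (first disjunct) — OK.
(7) p = 13 ≠ 11 and s = 12 ≠ 10; both disjuncts false — violated.
(8) v = -7 is odd — OK.
(9) s + u = 12 + 3 = 15; 15 ≤ 17 — OK.
(10) values 13, 12, 3 are pairwise distinct — OK.
(11) s = 12 > 9, so we need r ≤ 11; but r = 12 > 11 — violated.

Constraints 7 and 11 do not hold.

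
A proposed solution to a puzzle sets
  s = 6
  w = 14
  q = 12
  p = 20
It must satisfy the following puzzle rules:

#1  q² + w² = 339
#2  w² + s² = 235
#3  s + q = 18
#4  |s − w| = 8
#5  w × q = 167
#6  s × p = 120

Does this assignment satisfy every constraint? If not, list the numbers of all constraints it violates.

#1 q² + w² = 12² + 14² = 144 + 196 = 340, not 339  fails
#2 w² + s² = 14² + 6² = 196 + 36 = 232, not 235  fails
#3 s + q = 6 + 12 = 18  holds
#4 |6 − 14| = 8  holds
#5 w × q = 14 × 12 = 168, not 167  fails
#6 s × p = 6 × 20 = 120  holds

The assignment fails constraints 1, 2, 5.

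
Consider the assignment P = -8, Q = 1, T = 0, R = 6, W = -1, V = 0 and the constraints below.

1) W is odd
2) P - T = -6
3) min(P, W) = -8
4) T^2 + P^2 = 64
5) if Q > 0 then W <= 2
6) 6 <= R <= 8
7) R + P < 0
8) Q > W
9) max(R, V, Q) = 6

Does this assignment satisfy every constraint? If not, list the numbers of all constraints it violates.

Constraint 2 is violated.

1) W = -1 is odd  true
2) P - T = -8 - 0 = -8, not -6  false
3) min(-8, -1) = -8  true
4) T^2 + P^2 = 0^2 + (-8)^2 = 0 + 64 = 64  true
5) Q = 1 > 0, so we need W ≤ 2; W = -1 ≤ 2  true
6) R = 6 lies in [6, 8]  true
7) R + P = 6 + (-8) = -2; -2 < 0  true
8) Q = 1, W = -1; 1 > -1  true
9) max(6, 0, 1) = 6  true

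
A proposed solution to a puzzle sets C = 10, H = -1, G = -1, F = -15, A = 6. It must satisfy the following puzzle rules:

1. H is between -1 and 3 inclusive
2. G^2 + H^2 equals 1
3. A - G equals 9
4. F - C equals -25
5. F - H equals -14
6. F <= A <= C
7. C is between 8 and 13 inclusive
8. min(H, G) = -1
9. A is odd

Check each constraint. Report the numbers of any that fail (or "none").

1. H = -1 lies in [-1, 3]  OK
2. G^2 + H^2 = (-1)^2 + (-1)^2 = 1 + 1 = 2, not 1  FAIL
3. A - G = 6 - (-1) = 7, not 9  FAIL
4. F - C = -15 - 10 = -25  OK
5. F - H = -15 - (-1) = -14  OK
6. values -15 <= 6 <= 10  OK
7. C = 10 lies in [8, 13]  OK
8. min(-1, -1) = -1  OK
9. A = 6 is even  FAIL

Constraints 2, 3, and 9 are violated.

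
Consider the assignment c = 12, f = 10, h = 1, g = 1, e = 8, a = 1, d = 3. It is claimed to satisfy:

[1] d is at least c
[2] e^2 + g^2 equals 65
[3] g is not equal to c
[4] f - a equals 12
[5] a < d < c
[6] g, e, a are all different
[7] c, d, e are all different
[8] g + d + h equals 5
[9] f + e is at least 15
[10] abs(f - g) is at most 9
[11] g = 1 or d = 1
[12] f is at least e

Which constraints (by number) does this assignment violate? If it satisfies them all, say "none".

[1] d = 3, c = 12; 3 < 12 (want ≥)  ✗
[2] e^2 + g^2 = 8^2 + 1^2 = 64 + 1 = 65  ✓
[3] g = 1, c = 12; distinct  ✓
[4] f - a = 10 - 1 = 9, not 12  ✗
[5] values 1 < 3 < 12  ✓
[6] g = a = 1, not all different  ✗
[7] values 12, 3, 8 are pairwise distinct  ✓
[8] g + d + h = 1 + 3 + 1 = 5  ✓
[9] f + e = 10 + 8 = 18; 18 ≥ 15  ✓
[10] abs(10 - 1) = 9; 9 ≤ 9  ✓
[11] g = 1 = 1 (first disjunct)  ✓
[12] f = 10, e = 8; 10 ≥ 8  ✓

Violated: 1, 4, and 6.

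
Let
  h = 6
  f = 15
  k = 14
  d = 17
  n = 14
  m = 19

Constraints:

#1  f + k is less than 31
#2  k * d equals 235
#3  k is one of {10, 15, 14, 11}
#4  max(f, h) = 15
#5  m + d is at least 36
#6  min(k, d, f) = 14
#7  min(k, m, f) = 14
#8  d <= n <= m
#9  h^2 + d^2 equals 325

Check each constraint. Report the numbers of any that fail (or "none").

#1 f + k = 15 + 14 = 29; 29 < 31 — satisfied.
#2 k * d = 14 * 17 = 238, not 235 — violated.
#3 k = 14 is in {10, 15, 14, 11} — satisfied.
#4 max(15, 6) = 15 — satisfied.
#5 m + d = 19 + 17 = 36; 36 ≥ 36 — satisfied.
#6 min(14, 17, 15) = 14 — satisfied.
#7 min(14, 19, 15) = 14 — satisfied.
#8 values 17, 14, 19; d = 17 is not <= n = 14 — violated.
#9 h^2 + d^2 = 6^2 + 17^2 = 36 + 289 = 325 — satisfied.

Constraints 2 and 8 are violated.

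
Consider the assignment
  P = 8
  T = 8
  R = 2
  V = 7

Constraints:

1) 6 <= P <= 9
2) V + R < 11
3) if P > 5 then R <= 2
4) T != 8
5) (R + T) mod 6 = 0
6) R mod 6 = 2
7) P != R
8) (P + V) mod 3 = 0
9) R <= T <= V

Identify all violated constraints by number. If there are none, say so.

The assignment fails constraints 4, 5, and 9.

1) P = 8 lies in [6, 9] — holds.
2) V + R = 7 + 2 = 9; 9 < 11 — holds.
3) P = 8 > 5, so we need R ≤ 2; R = 2 ≤ 2 — holds.
4) T = 8, but 8 is required to differ — fails.
5) R + T = 10; 10 mod 6 = 4, not 0 — fails.
6) 2 mod 6 = 2 — holds.
7) P = 8, R = 2; distinct — holds.
8) P + V = 15; 15 mod 3 = 0 — holds.
9) values 2, 8, 7; T = 8 is not <= V = 7 — fails.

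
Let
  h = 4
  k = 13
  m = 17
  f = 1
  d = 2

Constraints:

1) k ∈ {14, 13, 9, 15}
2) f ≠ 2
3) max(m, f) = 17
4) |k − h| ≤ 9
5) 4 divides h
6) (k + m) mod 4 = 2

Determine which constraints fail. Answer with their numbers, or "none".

1) k = 13 is in {14, 13, 9, 15} — OK.
2) f = 1, and 1 ≠ 2 — OK.
3) max(17, 1) = 17 — OK.
4) |13 − 4| = 9; 9 ≤ 9 — OK.
5) 4 / 4 = 1, so 4 divides 4 — OK.
6) k + m = 30; 30 mod 4 = 2 — OK.

None — every constraint holds.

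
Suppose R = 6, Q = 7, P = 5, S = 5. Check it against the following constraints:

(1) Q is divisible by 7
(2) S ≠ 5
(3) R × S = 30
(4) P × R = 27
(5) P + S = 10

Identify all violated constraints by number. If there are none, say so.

(1) 7 / 7 = 1, so 7 divides 7  OK
(2) S = 5, but 5 is required to differ  FAIL
(3) R × S = 6 × 5 = 30  OK
(4) P × R = 5 × 6 = 30, not 27  FAIL
(5) P + S = 5 + 5 = 10  OK

Violated: 2, 4.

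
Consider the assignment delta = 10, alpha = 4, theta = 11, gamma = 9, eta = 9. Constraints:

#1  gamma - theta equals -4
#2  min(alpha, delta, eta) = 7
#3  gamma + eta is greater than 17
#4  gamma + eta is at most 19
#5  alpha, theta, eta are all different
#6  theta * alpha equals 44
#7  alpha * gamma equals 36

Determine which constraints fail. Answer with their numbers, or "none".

Constraints 1, 2 do not hold.

#1 gamma - theta = 9 - 11 = -2, not -4  no
#2 min(4, 10, 9) = 4, not 7  no
#3 gamma + eta = 9 + 9 = 18; 18 > 17  yes
#4 gamma + eta = 9 + 9 = 18; 18 ≤ 19  yes
#5 values 4, 11, 9 are pairwise distinct  yes
#6 theta * alpha = 11 * 4 = 44  yes
#7 alpha * gamma = 4 * 9 = 36  yes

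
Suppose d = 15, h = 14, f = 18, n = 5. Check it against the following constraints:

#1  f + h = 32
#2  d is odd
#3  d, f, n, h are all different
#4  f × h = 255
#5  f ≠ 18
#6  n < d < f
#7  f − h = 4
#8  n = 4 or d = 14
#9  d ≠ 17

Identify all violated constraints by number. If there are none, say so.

#1 f + h = 18 + 14 = 32 — OK.
#2 d = 15 is odd — OK.
#3 values 15, 18, 5, 14 are pairwise distinct — OK.
#4 f × h = 18 × 14 = 252, not 255 — violated.
#5 f = 18, but 18 is required to differ — violated.
#6 values 5 < 15 < 18 — OK.
#7 f − h = 18 − 14 = 4 — OK.
#8 n = 5 ≠ 4 and d = 15 ≠ 14; both disjuncts false — violated.
#9 d = 15, and 15 ≠ 17 — OK.

Constraints 4, 5, and 8 are violated.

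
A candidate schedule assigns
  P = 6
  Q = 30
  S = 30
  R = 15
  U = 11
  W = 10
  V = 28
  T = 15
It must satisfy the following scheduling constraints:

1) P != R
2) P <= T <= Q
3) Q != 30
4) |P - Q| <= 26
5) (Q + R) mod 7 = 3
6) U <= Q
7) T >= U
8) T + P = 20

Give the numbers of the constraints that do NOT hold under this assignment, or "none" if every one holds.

1) P = 6, R = 15; distinct — holds.
2) values 6 <= 15 <= 30 — holds.
3) Q = 30, but 30 is required to differ — does not hold.
4) |6 - 30| = 24; 24 ≤ 26 — holds.
5) Q + R = 45; 45 mod 7 = 3 — holds.
6) U = 11, Q = 30; 11 ≤ 30 — holds.
7) T = 15, U = 11; 15 ≥ 11 — holds.
8) T + P = 15 + 6 = 21, not 20 — does not hold.

Constraints 3 and 8 do not hold.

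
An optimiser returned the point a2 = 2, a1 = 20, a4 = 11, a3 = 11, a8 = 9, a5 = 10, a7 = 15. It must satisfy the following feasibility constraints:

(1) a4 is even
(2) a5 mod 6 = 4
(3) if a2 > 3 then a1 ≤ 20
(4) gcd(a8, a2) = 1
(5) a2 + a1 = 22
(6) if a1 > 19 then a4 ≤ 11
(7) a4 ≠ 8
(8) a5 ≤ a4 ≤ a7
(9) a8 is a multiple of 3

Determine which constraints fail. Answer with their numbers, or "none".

(1) a4 = 11 is odd  fails
(2) 10 mod 6 = 4  holds
(3) a2 = 2, not > 3; antecedent false, conditional vacuously true  holds
(4) gcd(9, 2) = 1  holds
(5) a2 + a1 = 2 + 20 = 22  holds
(6) a1 = 20 > 19, so we need a4 ≤ 11; a4 = 11 ≤ 11  holds
(7) a4 = 11, and 11 ≠ 8  holds
(8) values 10 ≤ 11 ≤ 15  holds
(9) 9 / 3 = 3, so 3 divides 9  holds

Violated: 1.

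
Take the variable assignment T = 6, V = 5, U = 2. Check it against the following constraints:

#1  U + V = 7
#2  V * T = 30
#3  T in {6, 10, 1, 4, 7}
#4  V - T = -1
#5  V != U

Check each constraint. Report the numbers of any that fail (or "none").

#1 U + V = 2 + 5 = 7 — satisfied.
#2 V * T = 5 * 6 = 30 — satisfied.
#3 T = 6 is in {6, 10, 1, 4, 7} — satisfied.
#4 V - T = 5 - 6 = -1 — satisfied.
#5 V = 5, U = 2; distinct — satisfied.

The assignment satisfies every constraint.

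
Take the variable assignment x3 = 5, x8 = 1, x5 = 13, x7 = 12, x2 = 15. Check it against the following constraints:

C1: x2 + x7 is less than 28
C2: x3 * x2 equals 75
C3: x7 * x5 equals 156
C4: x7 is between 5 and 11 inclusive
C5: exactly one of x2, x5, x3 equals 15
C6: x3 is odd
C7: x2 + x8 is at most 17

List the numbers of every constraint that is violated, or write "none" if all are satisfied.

The assignment fails constraint 4.

C1: x2 + x7 = 15 + 12 = 27; 27 < 28  ✓
C2: x3 * x2 = 5 * 15 = 75  ✓
C3: x7 * x5 = 12 * 13 = 156  ✓
C4: x7 = 12 is outside [5, 11]  ✗
C5: x2=15, x5=13, x3=5; 1 of them equals 15  ✓
C6: x3 = 5 is odd  ✓
C7: x2 + x8 = 15 + 1 = 16; 16 ≤ 17  ✓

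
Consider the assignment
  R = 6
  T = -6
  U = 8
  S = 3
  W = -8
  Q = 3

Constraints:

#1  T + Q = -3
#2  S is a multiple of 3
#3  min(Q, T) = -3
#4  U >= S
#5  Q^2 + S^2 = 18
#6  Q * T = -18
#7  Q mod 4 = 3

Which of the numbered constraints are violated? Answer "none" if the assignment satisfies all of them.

Constraint 3 is violated.

#1 T + Q = -6 + 3 = -3  OK
#2 3 / 3 = 1, so 3 divides 3  OK
#3 min(3, -6) = -6, not -3  FAIL
#4 U = 8, S = 3; 8 ≥ 3  OK
#5 Q^2 + S^2 = 3^2 + 3^2 = 9 + 9 = 18  OK
#6 Q * T = 3 * (-6) = -18  OK
#7 3 mod 4 = 3  OK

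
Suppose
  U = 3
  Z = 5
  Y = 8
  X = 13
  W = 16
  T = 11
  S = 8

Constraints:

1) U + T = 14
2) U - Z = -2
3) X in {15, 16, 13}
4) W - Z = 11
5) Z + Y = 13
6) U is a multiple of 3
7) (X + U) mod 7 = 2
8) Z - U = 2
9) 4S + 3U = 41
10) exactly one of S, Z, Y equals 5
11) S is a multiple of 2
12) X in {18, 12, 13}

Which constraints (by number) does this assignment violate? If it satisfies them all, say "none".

All constraints are satisfied.

1) U + T = 3 + 11 = 14 — holds.
2) U - Z = 3 - 5 = -2 — holds.
3) X = 13 is in {15, 16, 13} — holds.
4) W - Z = 16 - 5 = 11 — holds.
5) Z + Y = 5 + 8 = 13 — holds.
6) 3 / 3 = 1, so 3 divides 3 — holds.
7) X + U = 16; 16 mod 7 = 2 — holds.
8) Z - U = 5 - 3 = 2 — holds.
9) 4S + 3U = 4(8) + 3(3) = 41 — holds.
10) S=8, Z=5, Y=8; 1 of them equals 5 — holds.
11) 8 / 2 = 4, so 2 divides 8 — holds.
12) X = 13 is in {18, 12, 13} — holds.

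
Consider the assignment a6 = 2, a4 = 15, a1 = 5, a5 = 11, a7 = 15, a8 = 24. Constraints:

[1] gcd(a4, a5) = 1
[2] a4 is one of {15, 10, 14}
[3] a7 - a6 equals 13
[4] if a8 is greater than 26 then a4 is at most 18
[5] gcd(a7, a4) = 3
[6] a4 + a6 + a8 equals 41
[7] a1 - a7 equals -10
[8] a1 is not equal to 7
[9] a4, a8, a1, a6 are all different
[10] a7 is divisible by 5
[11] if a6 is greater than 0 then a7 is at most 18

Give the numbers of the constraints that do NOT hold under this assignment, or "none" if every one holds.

Constraint 5 does not hold.

[1] gcd(15, 11) = 1 — holds.
[2] a4 = 15 is in {15, 10, 14} — holds.
[3] a7 - a6 = 15 - 2 = 13 — holds.
[4] a8 = 24, not > 26; antecedent false, conditional vacuously true — holds.
[5] gcd(15, 15) = 15, not 3 — fails.
[6] a4 + a6 + a8 = 15 + 2 + 24 = 41 — holds.
[7] a1 - a7 = 5 - 15 = -10 — holds.
[8] a1 = 5, and 5 ≠ 7 — holds.
[9] values 15, 24, 5, 2 are pairwise distinct — holds.
[10] 15 / 5 = 3, so 5 divides 15 — holds.
[11] a6 = 2 > 0, so we need a7 ≤ 18; a7 = 15 ≤ 18 — holds.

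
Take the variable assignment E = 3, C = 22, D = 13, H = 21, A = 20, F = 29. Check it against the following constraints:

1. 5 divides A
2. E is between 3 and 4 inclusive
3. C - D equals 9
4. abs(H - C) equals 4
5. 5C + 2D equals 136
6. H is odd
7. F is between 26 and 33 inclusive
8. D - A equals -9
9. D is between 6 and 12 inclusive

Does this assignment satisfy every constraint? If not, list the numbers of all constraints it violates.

Violated: 4, 8, 9.

1. 20 / 5 = 4, so 5 divides 20 — holds.
2. E = 3 lies in [3, 4] — holds.
3. C - D = 22 - 13 = 9 — holds.
4. abs(21 - 22) = 1, not 4 — fails.
5. 5C + 2D = 5(22) + 2(13) = 136 — holds.
6. H = 21 is odd — holds.
7. F = 29 lies in [26, 33] — holds.
8. D - A = 13 - 20 = -7, not -9 — fails.
9. D = 13 is outside [6, 12] — fails.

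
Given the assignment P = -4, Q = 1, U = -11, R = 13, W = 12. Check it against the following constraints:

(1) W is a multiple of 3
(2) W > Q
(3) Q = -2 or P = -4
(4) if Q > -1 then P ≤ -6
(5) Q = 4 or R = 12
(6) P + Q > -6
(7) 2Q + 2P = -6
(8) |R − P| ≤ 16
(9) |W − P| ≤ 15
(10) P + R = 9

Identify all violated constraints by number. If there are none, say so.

(1) 12 / 3 = 4, so 3 divides 12  yes
(2) W = 12, Q = 1; 12 > 1  yes
(3) Q = 1 ≠ -2, but P = -4 = -4 (second disjunct)  yes
(4) Q = 1 > -1, so we need P ≤ -6; but P = -4 > -6  no
(5) Q = 1 ≠ 4 and R = 13 ≠ 12; both disjuncts false  no
(6) P + Q = -4 + 1 = -3; -3 > -6  yes
(7) 2Q + 2P = 2(1) + 2(-4) = -6  yes
(8) |13 − (-4)| = 17; 17 > 16, exceeds bound 16  no
(9) |12 − (-4)| = 16; 16 > 15, exceeds bound 15  no
(10) P + R = -4 + 13 = 9  yes

Constraints 4, 5, 8, and 9 do not hold.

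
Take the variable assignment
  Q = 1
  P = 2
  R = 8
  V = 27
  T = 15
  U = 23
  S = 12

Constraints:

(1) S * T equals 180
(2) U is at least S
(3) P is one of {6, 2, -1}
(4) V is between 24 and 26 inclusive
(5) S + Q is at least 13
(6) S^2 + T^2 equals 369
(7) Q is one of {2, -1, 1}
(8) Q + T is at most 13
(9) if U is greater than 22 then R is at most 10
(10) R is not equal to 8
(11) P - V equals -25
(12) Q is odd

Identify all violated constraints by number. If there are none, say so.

(1) S * T = 12 * 15 = 180 — holds.
(2) U = 23, S = 12; 23 ≥ 12 — holds.
(3) P = 2 is in {6, 2, -1} — holds.
(4) V = 27 is outside [24, 26] — does not hold.
(5) S + Q = 12 + 1 = 13; 13 ≥ 13 — holds.
(6) S^2 + T^2 = 12^2 + 15^2 = 144 + 225 = 369 — holds.
(7) Q = 1 is in {2, -1, 1} — holds.
(8) Q + T = 1 + 15 = 16; 16 > 13, bound 13 not met — does not hold.
(9) U = 23 > 22, so we need R ≤ 10; R = 8 ≤ 10 — holds.
(10) R = 8, but 8 is required to differ — does not hold.
(11) P - V = 2 - 27 = -25 — holds.
(12) Q = 1 is odd — holds.

Constraints 4, 8, and 10 do not hold.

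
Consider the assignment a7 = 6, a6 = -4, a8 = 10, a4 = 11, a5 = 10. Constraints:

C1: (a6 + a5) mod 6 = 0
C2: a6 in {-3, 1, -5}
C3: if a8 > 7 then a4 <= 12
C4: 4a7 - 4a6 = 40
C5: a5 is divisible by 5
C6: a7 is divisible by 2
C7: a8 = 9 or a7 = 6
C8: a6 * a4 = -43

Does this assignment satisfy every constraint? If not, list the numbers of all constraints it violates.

Violated: 2 and 8.

C1: a6 + a5 = 6; 6 mod 6 = 0  yes
C2: a6 = -4 is not in {-3, 1, -5}  no
C3: a8 = 10 > 7, so we need a4 ≤ 12; a4 = 11 ≤ 12  yes
C4: 4a7 - 4a6 = 4(6) - 4(-4) = 40  yes
C5: 10 / 5 = 2, so 5 divides 10  yes
C6: 6 / 2 = 3, so 2 divides 6  yes
C7: a8 = 10 ≠ 9, but a7 = 6 = 6 (second disjunct)  yes
C8: a6 * a4 = -4 * 11 = -44, not -43  no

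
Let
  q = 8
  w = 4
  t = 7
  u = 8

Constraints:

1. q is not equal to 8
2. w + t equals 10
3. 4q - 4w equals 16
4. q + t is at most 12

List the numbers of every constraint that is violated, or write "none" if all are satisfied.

Constraints 1, 2, and 4 do not hold.

1. q = 8, but 8 is required to differ  ✘
2. w + t = 4 + 7 = 11, not 10  ✘
3. 4q - 4w = 4(8) - 4(4) = 16  ✔
4. q + t = 8 + 7 = 15; 15 > 12, bound 12 not met  ✘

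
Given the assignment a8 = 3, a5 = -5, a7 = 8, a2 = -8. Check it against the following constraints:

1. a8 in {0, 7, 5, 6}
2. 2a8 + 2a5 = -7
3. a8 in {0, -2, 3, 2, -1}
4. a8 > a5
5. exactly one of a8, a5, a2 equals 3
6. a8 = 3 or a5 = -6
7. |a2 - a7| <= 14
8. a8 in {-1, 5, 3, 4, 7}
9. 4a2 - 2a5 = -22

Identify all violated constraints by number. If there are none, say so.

Violated: 1, 2, and 7.

1. a8 = 3 is not in {0, 7, 5, 6} — violated.
2. 2a8 + 2a5 = 2(3) + 2(-5) = -4, not -7 — violated.
3. a8 = 3 is in {0, -2, 3, 2, -1} — satisfied.
4. a8 = 3, a5 = -5; 3 > -5 — satisfied.
5. a8=3, a5=-5, a2=-8; 1 of them equals 3 — satisfied.
6. a8 = 3 = 3 (first disjunct) — satisfied.
7. |-8 - 8| = 16; 16 > 14, exceeds bound 14 — violated.
8. a8 = 3 is in {-1, 5, 3, 4, 7} — satisfied.
9. 4a2 - 2a5 = 4(-8) - 2(-5) = -22 — satisfied.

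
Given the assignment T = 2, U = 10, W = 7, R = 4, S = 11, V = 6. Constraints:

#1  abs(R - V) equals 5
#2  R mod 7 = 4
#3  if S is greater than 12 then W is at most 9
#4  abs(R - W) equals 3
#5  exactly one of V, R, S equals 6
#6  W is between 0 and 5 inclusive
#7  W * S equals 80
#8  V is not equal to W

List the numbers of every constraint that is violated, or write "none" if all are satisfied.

#1 abs(4 - 6) = 2, not 5 — violated.
#2 4 mod 7 = 4 — satisfied.
#3 S = 11, not > 12; antecedent false, conditional vacuously true — satisfied.
#4 abs(4 - 7) = 3 — satisfied.
#5 V=6, R=4, S=11; 1 of them equals 6 — satisfied.
#6 W = 7 is outside [0, 5] — violated.
#7 W * S = 7 * 11 = 77, not 80 — violated.
#8 V = 6, W = 7; distinct — satisfied.

Constraints 1, 6, and 7 are violated.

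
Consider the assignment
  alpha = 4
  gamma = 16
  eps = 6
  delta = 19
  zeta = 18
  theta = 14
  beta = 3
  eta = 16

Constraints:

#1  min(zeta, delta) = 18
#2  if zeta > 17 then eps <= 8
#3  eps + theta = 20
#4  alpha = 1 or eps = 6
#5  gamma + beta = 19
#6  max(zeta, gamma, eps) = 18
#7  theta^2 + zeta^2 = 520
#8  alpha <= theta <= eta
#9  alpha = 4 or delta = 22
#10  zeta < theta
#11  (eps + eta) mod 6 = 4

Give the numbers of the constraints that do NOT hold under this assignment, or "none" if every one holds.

The assignment fails constraint 10.

#1 min(18, 19) = 18 — holds.
#2 zeta = 18 > 17, so we need eps ≤ 8; eps = 6 ≤ 8 — holds.
#3 eps + theta = 6 + 14 = 20 — holds.
#4 alpha = 4 ≠ 1, but eps = 6 = 6 (second disjunct) — holds.
#5 gamma + beta = 16 + 3 = 19 — holds.
#6 max(18, 16, 6) = 18 — holds.
#7 theta^2 + zeta^2 = 14^2 + 18^2 = 196 + 324 = 520 — holds.
#8 values 4 <= 14 <= 16 — holds.
#9 alpha = 4 = 4 (first disjunct) — holds.
#10 zeta = 18, theta = 14; 18 ≥ 14 (want <) — does not hold.
#11 eps + eta = 22; 22 mod 6 = 4 — holds.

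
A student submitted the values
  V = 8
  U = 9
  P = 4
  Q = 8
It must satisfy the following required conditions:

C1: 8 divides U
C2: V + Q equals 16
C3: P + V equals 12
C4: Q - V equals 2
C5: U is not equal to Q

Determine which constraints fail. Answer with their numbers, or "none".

C1: 9 = 8*1 + 1, so 8 does not divide 9 — does not hold.
C2: V + Q = 8 + 8 = 16 — holds.
C3: P + V = 4 + 8 = 12 — holds.
C4: Q - V = 8 - 8 = 0, not 2 — does not hold.
C5: U = 9, Q = 8; distinct — holds.

Constraints 1 and 4 are violated.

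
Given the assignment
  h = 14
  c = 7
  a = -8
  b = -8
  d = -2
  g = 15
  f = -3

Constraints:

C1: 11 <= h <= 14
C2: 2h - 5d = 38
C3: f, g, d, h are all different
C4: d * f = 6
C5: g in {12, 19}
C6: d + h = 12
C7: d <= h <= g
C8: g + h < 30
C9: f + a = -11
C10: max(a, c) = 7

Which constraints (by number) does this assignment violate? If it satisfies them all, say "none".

C1: h = 14 lies in [11, 14]  ✔
C2: 2h - 5d = 2(14) - 5(-2) = 38  ✔
C3: values -3, 15, -2, 14 are pairwise distinct  ✔
C4: d * f = -2 * (-3) = 6  ✔
C5: g = 15 is not in {12, 19}  ✘
C6: d + h = -2 + 14 = 12  ✔
C7: values -2 <= 14 <= 15  ✔
C8: g + h = 15 + 14 = 29; 29 < 30  ✔
C9: f + a = -3 + (-8) = -11  ✔
C10: max(-8, 7) = 7  ✔

The assignment fails constraint 5.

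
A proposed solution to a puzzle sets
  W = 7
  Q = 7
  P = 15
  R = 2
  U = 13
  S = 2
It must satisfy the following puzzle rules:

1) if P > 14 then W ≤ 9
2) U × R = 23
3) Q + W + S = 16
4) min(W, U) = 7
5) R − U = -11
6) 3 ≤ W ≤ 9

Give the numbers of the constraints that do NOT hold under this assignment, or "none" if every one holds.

Constraint 2 does not hold.

1) P = 15 > 14, so we need W ≤ 9; W = 7 ≤ 9  ✓
2) U × R = 13 × 2 = 26, not 23  ✗
3) Q + W + S = 7 + 7 + 2 = 16  ✓
4) min(7, 13) = 7  ✓
5) R − U = 2 − 13 = -11  ✓
6) W = 7 lies in [3, 9]  ✓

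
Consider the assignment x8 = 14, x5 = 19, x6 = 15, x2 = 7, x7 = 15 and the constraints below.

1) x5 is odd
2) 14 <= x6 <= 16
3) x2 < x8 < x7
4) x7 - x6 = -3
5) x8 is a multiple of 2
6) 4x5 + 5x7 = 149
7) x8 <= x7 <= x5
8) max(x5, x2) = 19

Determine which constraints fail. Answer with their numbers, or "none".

The assignment fails constraints 4, 6.

1) x5 = 19 is odd — holds.
2) x6 = 15 lies in [14, 16] — holds.
3) values 7 < 14 < 15 — holds.
4) x7 - x6 = 15 - 15 = 0, not -3 — fails.
5) 14 / 2 = 7, so 2 divides 14 — holds.
6) 4x5 + 5x7 = 4(19) + 5(15) = 151, not 149 — fails.
7) values 14 <= 15 <= 19 — holds.
8) max(19, 7) = 19 — holds.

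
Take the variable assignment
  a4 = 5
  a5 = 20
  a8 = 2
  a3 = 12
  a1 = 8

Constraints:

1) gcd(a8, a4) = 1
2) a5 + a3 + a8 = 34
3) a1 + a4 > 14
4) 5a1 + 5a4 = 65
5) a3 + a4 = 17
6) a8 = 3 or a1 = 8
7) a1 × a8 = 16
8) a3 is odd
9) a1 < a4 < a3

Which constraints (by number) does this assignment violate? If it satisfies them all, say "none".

1) gcd(2, 5) = 1 — holds.
2) a5 + a3 + a8 = 20 + 12 + 2 = 34 — holds.
3) a1 + a4 = 8 + 5 = 13; 13 ≤ 14, bound 14 not met — does not hold.
4) 5a1 + 5a4 = 5(8) + 5(5) = 65 — holds.
5) a3 + a4 = 12 + 5 = 17 — holds.
6) a8 = 2 ≠ 3, but a1 = 8 = 8 (second disjunct) — holds.
7) a1 × a8 = 8 × 2 = 16 — holds.
8) a3 = 12 is even — does not hold.
9) values 8, 5, 12; a1 = 8 is not < a4 = 5 — does not hold.

Constraints 3, 8, and 9 are violated.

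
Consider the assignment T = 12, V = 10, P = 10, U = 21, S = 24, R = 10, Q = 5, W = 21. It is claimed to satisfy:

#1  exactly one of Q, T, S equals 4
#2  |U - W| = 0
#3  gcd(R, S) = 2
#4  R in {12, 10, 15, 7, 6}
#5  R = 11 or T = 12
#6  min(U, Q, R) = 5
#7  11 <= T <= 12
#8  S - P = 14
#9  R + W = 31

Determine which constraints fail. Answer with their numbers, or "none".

#1 Q=5, T=12, S=24; 0 of them equal 4, not exactly one — violated.
#2 |21 - 21| = 0 — satisfied.
#3 gcd(10, 24) = 2 — satisfied.
#4 R = 10 is in {12, 10, 15, 7, 6} — satisfied.
#5 R = 10 ≠ 11, but T = 12 = 12 (second disjunct) — satisfied.
#6 min(21, 5, 10) = 5 — satisfied.
#7 T = 12 lies in [11, 12] — satisfied.
#8 S - P = 24 - 10 = 14 — satisfied.
#9 R + W = 10 + 21 = 31 — satisfied.

No — constraint 1 is not satisfied.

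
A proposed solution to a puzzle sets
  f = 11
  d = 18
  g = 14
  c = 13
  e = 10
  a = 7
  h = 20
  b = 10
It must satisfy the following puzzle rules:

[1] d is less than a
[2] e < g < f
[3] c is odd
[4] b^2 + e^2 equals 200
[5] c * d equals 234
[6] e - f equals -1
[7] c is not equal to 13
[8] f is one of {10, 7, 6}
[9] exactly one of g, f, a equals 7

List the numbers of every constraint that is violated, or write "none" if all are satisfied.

[1] d = 18, a = 7; 18 ≥ 7 (want <) — violated.
[2] values 10, 14, 11; g = 14 is not < f = 11 — violated.
[3] c = 13 is odd — OK.
[4] b^2 + e^2 = 10^2 + 10^2 = 100 + 100 = 200 — OK.
[5] c * d = 13 * 18 = 234 — OK.
[6] e - f = 10 - 11 = -1 — OK.
[7] c = 13, but 13 is required to differ — violated.
[8] f = 11 is not in {10, 7, 6} — violated.
[9] g=14, f=11, a=7; 1 of them equals 7 — OK.

Constraints 1, 2, 7, 8 are violated.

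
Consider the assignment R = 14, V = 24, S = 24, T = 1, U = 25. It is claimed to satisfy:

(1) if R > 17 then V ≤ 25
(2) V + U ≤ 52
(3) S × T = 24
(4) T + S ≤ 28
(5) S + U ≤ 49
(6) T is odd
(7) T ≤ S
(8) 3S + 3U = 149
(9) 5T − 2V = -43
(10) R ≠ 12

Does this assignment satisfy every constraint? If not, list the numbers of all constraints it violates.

No — constraint 8 is not satisfied.

(1) R = 14, not > 17; antecedent false, conditional vacuously true  ✓
(2) V + U = 24 + 25 = 49; 49 ≤ 52  ✓
(3) S × T = 24 × 1 = 24  ✓
(4) T + S = 1 + 24 = 25; 25 ≤ 28  ✓
(5) S + U = 24 + 25 = 49; 49 ≤ 49  ✓
(6) T = 1 is odd  ✓
(7) T = 1, S = 24; 1 ≤ 24  ✓
(8) 3S + 3U = 3(24) + 3(25) = 147, not 149  ✗
(9) 5T − 2V = 5(1) − 2(24) = -43  ✓
(10) R = 14, and 14 ≠ 12  ✓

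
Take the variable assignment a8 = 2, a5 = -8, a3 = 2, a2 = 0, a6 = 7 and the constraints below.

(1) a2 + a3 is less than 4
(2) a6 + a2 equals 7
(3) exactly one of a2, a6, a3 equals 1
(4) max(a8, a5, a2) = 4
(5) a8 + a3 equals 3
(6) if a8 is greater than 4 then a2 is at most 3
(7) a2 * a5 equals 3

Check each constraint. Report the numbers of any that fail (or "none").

(1) a2 + a3 = 0 + 2 = 2; 2 < 4  holds
(2) a6 + a2 = 7 + 0 = 7  holds
(3) a2=0, a6=7, a3=2; 0 of them equal 1, not exactly one  fails
(4) max(2, -8, 0) = 2, not 4  fails
(5) a8 + a3 = 2 + 2 = 4, not 3  fails
(6) a8 = 2, not > 4; antecedent false, conditional vacuously true  holds
(7) a2 * a5 = 0 * (-8) = 0, not 3  fails

Violated: 3, 4, 5, 7.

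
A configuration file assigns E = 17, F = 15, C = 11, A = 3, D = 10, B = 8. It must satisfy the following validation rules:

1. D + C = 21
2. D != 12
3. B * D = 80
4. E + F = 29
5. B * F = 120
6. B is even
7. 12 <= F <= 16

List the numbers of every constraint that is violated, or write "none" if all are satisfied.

The assignment fails constraint 4.

1. D + C = 10 + 11 = 21 — OK.
2. D = 10, and 10 ≠ 12 — OK.
3. B * D = 8 * 10 = 80 — OK.
4. E + F = 17 + 15 = 32, not 29 — violated.
5. B * F = 8 * 15 = 120 — OK.
6. B = 8 is even — OK.
7. F = 15 lies in [12, 16] — OK.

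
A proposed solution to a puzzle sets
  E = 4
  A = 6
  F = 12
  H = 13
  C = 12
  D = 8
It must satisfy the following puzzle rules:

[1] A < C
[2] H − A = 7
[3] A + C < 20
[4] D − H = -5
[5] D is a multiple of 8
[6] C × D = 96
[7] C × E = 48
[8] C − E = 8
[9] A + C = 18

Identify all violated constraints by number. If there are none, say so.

[1] A = 6, C = 12; 6 < 12 — satisfied.
[2] H − A = 13 − 6 = 7 — satisfied.
[3] A + C = 6 + 12 = 18; 18 < 20 — satisfied.
[4] D − H = 8 − 13 = -5 — satisfied.
[5] 8 / 8 = 1, so 8 divides 8 — satisfied.
[6] C × D = 12 × 8 = 96 — satisfied.
[7] C × E = 12 × 4 = 48 — satisfied.
[8] C − E = 12 − 4 = 8 — satisfied.
[9] A + C = 6 + 12 = 18 — satisfied.

No violations.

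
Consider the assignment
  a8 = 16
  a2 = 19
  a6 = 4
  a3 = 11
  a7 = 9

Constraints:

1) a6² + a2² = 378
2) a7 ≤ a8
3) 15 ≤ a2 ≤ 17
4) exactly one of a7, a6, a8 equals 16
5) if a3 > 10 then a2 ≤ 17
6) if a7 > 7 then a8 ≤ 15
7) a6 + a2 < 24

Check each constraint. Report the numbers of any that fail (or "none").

Constraints 1, 3, 5, 6 do not hold.

1) a6² + a2² = 4² + 19² = 16 + 361 = 377, not 378 — violated.
2) a7 = 9, a8 = 16; 9 ≤ 16 — satisfied.
3) a2 = 19 is outside [15, 17] — violated.
4) a7=9, a6=4, a8=16; 1 of them equals 16 — satisfied.
5) a3 = 11 > 10, so we need a2 ≤ 17; but a2 = 19 > 17 — violated.
6) a7 = 9 > 7, so we need a8 ≤ 15; but a8 = 16 > 15 — violated.
7) a6 + a2 = 4 + 19 = 23; 23 < 24 — satisfied.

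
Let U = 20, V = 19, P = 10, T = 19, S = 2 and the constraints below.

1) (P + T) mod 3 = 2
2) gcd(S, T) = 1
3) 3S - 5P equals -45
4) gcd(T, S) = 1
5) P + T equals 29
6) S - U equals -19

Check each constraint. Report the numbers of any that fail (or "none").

1) P + T = 29; 29 mod 3 = 2  OK
2) gcd(2, 19) = 1  OK
3) 3S - 5P = 3(2) - 5(10) = -44, not -45  FAIL
4) gcd(19, 2) = 1  OK
5) P + T = 10 + 19 = 29  OK
6) S - U = 2 - 20 = -18, not -19  FAIL

The assignment fails constraints 3 and 6.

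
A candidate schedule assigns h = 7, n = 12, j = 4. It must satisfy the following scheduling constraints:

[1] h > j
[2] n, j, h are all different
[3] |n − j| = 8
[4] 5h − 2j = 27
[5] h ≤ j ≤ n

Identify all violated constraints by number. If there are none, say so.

Violated: 5.

[1] h = 7, j = 4; 7 > 4 — holds.
[2] values 12, 4, 7 are pairwise distinct — holds.
[3] |12 − 4| = 8 — holds.
[4] 5h − 2j = 5(7) − 2(4) = 27 — holds.
[5] values 7, 4, 12; h = 7 is not ≤ j = 4 — fails.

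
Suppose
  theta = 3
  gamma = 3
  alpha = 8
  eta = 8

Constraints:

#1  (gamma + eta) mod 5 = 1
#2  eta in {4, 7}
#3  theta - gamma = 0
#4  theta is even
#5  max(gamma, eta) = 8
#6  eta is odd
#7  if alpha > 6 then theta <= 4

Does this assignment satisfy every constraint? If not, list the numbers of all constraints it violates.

#1 gamma + eta = 11; 11 mod 5 = 1 — satisfied.
#2 eta = 8 is not in {4, 7} — violated.
#3 theta - gamma = 3 - 3 = 0 — satisfied.
#4 theta = 3 is odd — violated.
#5 max(3, 8) = 8 — satisfied.
#6 eta = 8 is even — violated.
#7 alpha = 8 > 6, so we need theta ≤ 4; theta = 3 ≤ 4 — satisfied.

Constraints 2, 4, and 6 do not hold.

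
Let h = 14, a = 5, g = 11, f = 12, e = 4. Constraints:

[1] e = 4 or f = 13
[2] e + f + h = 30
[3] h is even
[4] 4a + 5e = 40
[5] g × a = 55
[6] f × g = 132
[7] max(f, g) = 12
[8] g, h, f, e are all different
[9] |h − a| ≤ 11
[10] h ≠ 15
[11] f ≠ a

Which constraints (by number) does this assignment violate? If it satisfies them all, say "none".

[1] e = 4 = 4 (first disjunct) — OK.
[2] e + f + h = 4 + 12 + 14 = 30 — OK.
[3] h = 14 is even — OK.
[4] 4a + 5e = 4(5) + 5(4) = 40 — OK.
[5] g × a = 11 × 5 = 55 — OK.
[6] f × g = 12 × 11 = 132 — OK.
[7] max(12, 11) = 12 — OK.
[8] values 11, 14, 12, 4 are pairwise distinct — OK.
[9] |14 − 5| = 9; 9 ≤ 11 — OK.
[10] h = 14, and 14 ≠ 15 — OK.
[11] f = 12, a = 5; distinct — OK.

None — every constraint holds.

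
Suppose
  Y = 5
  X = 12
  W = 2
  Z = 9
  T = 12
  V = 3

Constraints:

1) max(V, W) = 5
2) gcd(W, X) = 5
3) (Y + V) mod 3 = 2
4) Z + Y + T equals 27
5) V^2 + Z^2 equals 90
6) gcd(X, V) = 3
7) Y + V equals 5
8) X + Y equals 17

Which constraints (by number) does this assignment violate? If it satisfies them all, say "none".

1) max(3, 2) = 3, not 5  no
2) gcd(2, 12) = 2, not 5  no
3) Y + V = 8; 8 mod 3 = 2  yes
4) Z + Y + T = 9 + 5 + 12 = 26, not 27  no
5) V^2 + Z^2 = 3^2 + 9^2 = 9 + 81 = 90  yes
6) gcd(12, 3) = 3  yes
7) Y + V = 5 + 3 = 8, not 5  no
8) X + Y = 12 + 5 = 17  yes

Constraints 1, 2, 4, and 7 are violated.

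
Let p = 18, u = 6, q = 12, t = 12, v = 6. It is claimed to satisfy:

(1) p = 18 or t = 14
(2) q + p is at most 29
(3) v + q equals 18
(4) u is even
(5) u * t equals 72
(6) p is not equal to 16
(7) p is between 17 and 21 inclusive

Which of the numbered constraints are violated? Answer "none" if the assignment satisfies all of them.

Violated: 2.

(1) p = 18 = 18 (first disjunct) — holds.
(2) q + p = 12 + 18 = 30; 30 > 29, bound 29 not met — does not hold.
(3) v + q = 6 + 12 = 18 — holds.
(4) u = 6 is even — holds.
(5) u * t = 6 * 12 = 72 — holds.
(6) p = 18, and 18 ≠ 16 — holds.
(7) p = 18 lies in [17, 21] — holds.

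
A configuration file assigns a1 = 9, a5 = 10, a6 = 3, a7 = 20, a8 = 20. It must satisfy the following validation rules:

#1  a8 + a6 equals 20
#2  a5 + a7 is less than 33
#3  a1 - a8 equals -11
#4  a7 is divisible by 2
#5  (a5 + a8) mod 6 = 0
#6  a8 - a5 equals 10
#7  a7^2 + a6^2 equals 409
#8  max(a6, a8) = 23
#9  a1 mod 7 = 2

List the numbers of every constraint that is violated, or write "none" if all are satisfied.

#1 a8 + a6 = 20 + 3 = 23, not 20 — fails.
#2 a5 + a7 = 10 + 20 = 30; 30 < 33 — holds.
#3 a1 - a8 = 9 - 20 = -11 — holds.
#4 20 / 2 = 10, so 2 divides 20 — holds.
#5 a5 + a8 = 30; 30 mod 6 = 0 — holds.
#6 a8 - a5 = 20 - 10 = 10 — holds.
#7 a7^2 + a6^2 = 20^2 + 3^2 = 400 + 9 = 409 — holds.
#8 max(3, 20) = 20, not 23 — fails.
#9 9 mod 7 = 2 — holds.

No — constraints 1 and 8 are not satisfied.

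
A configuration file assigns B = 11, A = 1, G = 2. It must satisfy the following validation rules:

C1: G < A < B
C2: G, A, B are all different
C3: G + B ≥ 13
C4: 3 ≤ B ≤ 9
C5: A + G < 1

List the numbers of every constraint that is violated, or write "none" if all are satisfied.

C1: values 2, 1, 11; G = 2 is not < A = 1 — violated.
C2: values 2, 1, 11 are pairwise distinct — satisfied.
C3: G + B = 2 + 11 = 13; 13 ≥ 13 — satisfied.
C4: B = 11 is outside [3, 9] — violated.
C5: A + G = 1 + 2 = 3; 3 ≥ 1, bound 1 not met — violated.

No — constraints 1, 4, and 5 are not satisfied.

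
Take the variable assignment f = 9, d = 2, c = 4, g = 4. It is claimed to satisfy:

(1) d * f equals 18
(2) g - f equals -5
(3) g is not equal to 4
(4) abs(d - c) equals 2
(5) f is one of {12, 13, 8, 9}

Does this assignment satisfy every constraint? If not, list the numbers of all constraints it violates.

(1) d * f = 2 * 9 = 18  yes
(2) g - f = 4 - 9 = -5  yes
(3) g = 4, but 4 is required to differ  no
(4) abs(2 - 4) = 2  yes
(5) f = 9 is in {12, 13, 8, 9}  yes

The assignment fails constraint 3.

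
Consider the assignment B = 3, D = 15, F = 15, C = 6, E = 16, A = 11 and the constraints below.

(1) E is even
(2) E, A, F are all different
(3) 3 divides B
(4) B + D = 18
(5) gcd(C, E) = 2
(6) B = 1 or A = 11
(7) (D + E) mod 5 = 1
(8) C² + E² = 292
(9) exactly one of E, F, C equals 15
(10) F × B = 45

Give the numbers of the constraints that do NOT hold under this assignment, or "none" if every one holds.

None — every constraint holds.

(1) E = 16 is even  true
(2) values 16, 11, 15 are pairwise distinct  true
(3) 3 / 3 = 1, so 3 divides 3  true
(4) B + D = 3 + 15 = 18  true
(5) gcd(6, 16) = 2  true
(6) B = 3 ≠ 1, but A = 11 = 11 (second disjunct)  true
(7) D + E = 31; 31 mod 5 = 1  true
(8) C² + E² = 6² + 16² = 36 + 256 = 292  true
(9) E=16, F=15, C=6; 1 of them equals 15  true
(10) F × B = 15 × 3 = 45  true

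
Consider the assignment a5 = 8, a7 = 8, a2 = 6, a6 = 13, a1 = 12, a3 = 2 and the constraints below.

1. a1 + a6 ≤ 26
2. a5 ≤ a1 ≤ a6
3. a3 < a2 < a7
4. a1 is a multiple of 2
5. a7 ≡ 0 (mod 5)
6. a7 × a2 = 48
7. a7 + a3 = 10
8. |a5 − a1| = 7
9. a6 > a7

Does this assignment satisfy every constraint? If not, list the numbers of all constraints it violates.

Violated: 5, 8.

1. a1 + a6 = 12 + 13 = 25; 25 ≤ 26 — satisfied.
2. values 8 ≤ 12 ≤ 13 — satisfied.
3. values 2 < 6 < 8 — satisfied.
4. 12 / 2 = 6, so 2 divides 12 — satisfied.
5. 8 mod 5 = 3, not 0 — violated.
6. a7 × a2 = 8 × 6 = 48 — satisfied.
7. a7 + a3 = 8 + 2 = 10 — satisfied.
8. |8 − 12| = 4, not 7 — violated.
9. a6 = 13, a7 = 8; 13 > 8 — satisfied.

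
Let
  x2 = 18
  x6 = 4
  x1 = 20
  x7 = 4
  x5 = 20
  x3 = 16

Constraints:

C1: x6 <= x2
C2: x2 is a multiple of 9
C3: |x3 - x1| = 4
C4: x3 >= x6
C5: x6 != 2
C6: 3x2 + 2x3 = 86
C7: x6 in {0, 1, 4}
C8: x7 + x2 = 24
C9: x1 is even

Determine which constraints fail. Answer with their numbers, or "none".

C1: x6 = 4, x2 = 18; 4 ≤ 18 — holds.
C2: 18 / 9 = 2, so 9 divides 18 — holds.
C3: |16 - 20| = 4 — holds.
C4: x3 = 16, x6 = 4; 16 ≥ 4 — holds.
C5: x6 = 4, and 4 ≠ 2 — holds.
C6: 3x2 + 2x3 = 3(18) + 2(16) = 86 — holds.
C7: x6 = 4 is in {0, 1, 4} — holds.
C8: x7 + x2 = 4 + 18 = 22, not 24 — fails.
C9: x1 = 20 is even — holds.

Constraint 8 does not hold.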